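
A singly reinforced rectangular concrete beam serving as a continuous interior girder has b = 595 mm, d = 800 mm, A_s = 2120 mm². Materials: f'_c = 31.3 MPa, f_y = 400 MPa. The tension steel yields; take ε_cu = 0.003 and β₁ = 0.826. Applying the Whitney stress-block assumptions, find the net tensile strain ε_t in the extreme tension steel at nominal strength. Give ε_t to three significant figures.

ε_t ≈ 0.0340

a = A_s f_y/(0.85 f'_c b) = 53.57 mm.
β₁ = 0.826, so c = a/β₁ = 53.57/0.826 = 64.85 mm.
From the linear strain diagram with ε_cu = 0.003: ε_t = 0.003 (d − c)/c = 0.003 × (800 − 64.85)/64.85 = 0.0340.
Since ε_t ≥ 0.005, the section is tension-controlled.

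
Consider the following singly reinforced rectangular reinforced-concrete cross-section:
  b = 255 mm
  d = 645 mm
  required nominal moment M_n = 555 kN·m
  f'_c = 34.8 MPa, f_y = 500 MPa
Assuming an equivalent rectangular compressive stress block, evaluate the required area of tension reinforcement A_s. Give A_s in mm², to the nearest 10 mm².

With M_n = 0.85 f'_c a b (d − a/2), solve the quadratic for a:
a = d − √(d² − 2M_n/(0.85 f'_c b)) = 645 − √(645² − 2 × 555×10⁶/(0.85 × 34.8 × 255)) = 126.48 mm.
A_s = 0.85 f'_c a b / f_y = 0.85 × 34.8 × 126.48 × 255 / 500 = 1908.1 mm².

A_s ≈ 1910 mm²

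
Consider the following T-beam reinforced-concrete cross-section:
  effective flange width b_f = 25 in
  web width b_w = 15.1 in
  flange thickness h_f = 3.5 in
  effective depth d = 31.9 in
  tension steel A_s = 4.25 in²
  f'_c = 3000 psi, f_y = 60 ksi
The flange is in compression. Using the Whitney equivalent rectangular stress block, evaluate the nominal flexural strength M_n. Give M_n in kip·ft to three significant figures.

Tension: T = A_s f_y = 4.25 × 60 = 255 kips.
Try a within the flange: a = T/(0.85 f'_c b_f) = 255/(0.85 × 3 × 25) = 4.000 in.
a = 4.000 > h_f = 3.5 in: the block extends into the web. Split into flange-overhang and web parts.
C_f = 0.85 f'_c (b_f − b_w) h_f = 0.85 × 3 × (25 − 15.1) × 3.5 = 88.4 kips.
Remaining web compression depth: a_w = (T − C_f)/(0.85 f'_c b_w) = (255 − 88.4)/(0.85 × 3 × 15.1) = 4.327 in.
M_n = C_f(d − h_f/2) + (T − C_f)(d − a_w/2) = 88.4 × (31.9 − 1.75) + 166.6 × (31.9 − 2.1635) = 2665.3 + 4954.1 = 7619.4 kip·in.
M_n = 7619.4/12 = 634.95 kip·ft.

M_n ≈ 635 kip·ft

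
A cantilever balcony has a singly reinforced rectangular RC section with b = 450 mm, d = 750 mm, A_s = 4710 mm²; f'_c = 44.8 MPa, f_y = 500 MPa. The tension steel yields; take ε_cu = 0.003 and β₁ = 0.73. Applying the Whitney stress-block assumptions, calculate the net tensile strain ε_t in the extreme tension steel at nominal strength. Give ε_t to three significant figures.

a = A_s f_y/(0.85 f'_c b) = 137.43 mm.
β₁ = 0.73, so c = a/β₁ = 137.43/0.73 = 188.26 mm.
From the linear strain diagram with ε_cu = 0.003: ε_t = 0.003 (d − c)/c = 0.003 × (750 − 188.26)/188.26 = 0.00895.
Since ε_t ≥ 0.005, the section is tension-controlled.

ε_t ≈ 0.00895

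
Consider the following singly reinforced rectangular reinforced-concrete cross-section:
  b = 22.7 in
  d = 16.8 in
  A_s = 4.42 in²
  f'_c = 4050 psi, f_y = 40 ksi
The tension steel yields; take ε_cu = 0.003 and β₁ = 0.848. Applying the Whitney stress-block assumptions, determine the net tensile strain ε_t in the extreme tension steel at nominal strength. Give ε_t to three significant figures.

ε_t ≈ 0.0159

a = A_s f_y/(0.85 f'_c b) = 2.262 in.
β₁ = 0.848, so c = a/β₁ = 2.262/0.848 = 2.667 in.
From the linear strain diagram with ε_cu = 0.003: ε_t = 0.003 (d − c)/c = 0.003 × (16.8 − 2.667)/2.667 = 0.0159.
Since ε_t ≥ 0.005, the section is tension-controlled.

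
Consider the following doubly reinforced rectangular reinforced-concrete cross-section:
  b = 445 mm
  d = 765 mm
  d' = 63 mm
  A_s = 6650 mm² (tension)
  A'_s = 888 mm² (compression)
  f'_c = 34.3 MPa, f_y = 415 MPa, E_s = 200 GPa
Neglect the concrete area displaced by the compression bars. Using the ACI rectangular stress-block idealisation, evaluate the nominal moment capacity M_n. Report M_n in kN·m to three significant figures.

M_n ≈ 1870 kN·m

Assume both tension and compression steel yield.
Net tension couple steel: A_s − A'_s = 5762 mm².
a = (A_s − A'_s) f_y / (0.85 f'_c b) = 2391230/(0.85 × 34.3 × 445) = 184.31 mm.
c = a/β₁ = 184.31/0.805 = 228.96 mm; ε'_s = 0.003(c − d')/c = 0.0022 ≥ f_y/E_s = 0.0021, so compression steel does yield.
M_n = (A_s − A'_s) f_y (d − a/2) + A'_s f_y (d − d') = [2391230 × (765 − 92.155) + 368520 × (765 − 63)] × 10⁻⁶ = 1608.93 + 258.70 = 1867.63 kN·m.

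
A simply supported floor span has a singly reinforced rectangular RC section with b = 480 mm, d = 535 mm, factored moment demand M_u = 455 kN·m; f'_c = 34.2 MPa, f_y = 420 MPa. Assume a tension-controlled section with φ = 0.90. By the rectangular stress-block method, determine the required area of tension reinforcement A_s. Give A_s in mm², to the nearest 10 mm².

M_n = M_u/φ = 455/0.90 = 505.556 kN·m.
With M_n = 0.85 f'_c a b (d − a/2), solve the quadratic for a:
a = d − √(d² − 2M_n/(0.85 f'_c b)) = 535 − √(535² − 2 × 505.556×10⁶/(0.85 × 34.2 × 480)) = 72.66 mm.
A_s = 0.85 f'_c a b / f_y = 0.85 × 34.2 × 72.66 × 480 / 420 = 2414.0 mm².

A_s ≈ 2410 mm²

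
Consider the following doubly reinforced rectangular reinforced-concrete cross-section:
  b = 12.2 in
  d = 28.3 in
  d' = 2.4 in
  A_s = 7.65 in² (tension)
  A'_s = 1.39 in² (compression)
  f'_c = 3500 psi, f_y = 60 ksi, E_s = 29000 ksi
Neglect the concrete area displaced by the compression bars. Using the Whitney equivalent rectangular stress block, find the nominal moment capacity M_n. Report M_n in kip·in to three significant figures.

M_n ≈ 10800 kip·in

Assume both steels yield.
a = (A_s − A'_s) f_y/(0.85 f'_c b) = (7.65 − 1.39) × 60/(0.85 × 3.5 × 12.2) = 10.349 in.
c = a/β₁ = 10.349/0.85 = 12.175 in; ε'_s = 0.003(c − d')/c = 0.0024 ≥ ε_y = 0.0021, so the compression steel yields.
M_n = (A_s − A'_s) f_y (d − a/2) + A'_s f_y (d − d') = 375.6 × (28.3 − 5.1745) + 83.4 × (28.3 − 2.4) = 8685.9 + 2160.1 = 10846.0 kip·in.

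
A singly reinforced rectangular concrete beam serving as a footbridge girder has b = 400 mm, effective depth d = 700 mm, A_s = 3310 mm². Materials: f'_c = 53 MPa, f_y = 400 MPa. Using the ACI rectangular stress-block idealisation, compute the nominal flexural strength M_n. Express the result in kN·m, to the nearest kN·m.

M_n ≈ 878 kN·m

T = A_s f_y = 3310 × 400 = 1324000 N = 1324 kN.
From C = T: a = T/(0.85 f'_c b) = 1324000/(0.85 × 53 × 400) = 73.47 mm.
M_n = T(d − a/2) = 1324 kN × (700 − 36.735) mm = 878.16 kN·m.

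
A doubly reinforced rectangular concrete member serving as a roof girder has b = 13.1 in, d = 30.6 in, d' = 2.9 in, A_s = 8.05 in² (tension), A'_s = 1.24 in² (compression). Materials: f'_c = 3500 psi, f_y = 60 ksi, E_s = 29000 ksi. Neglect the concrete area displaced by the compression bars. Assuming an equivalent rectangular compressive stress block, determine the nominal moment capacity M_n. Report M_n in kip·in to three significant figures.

Assume both steels yield.
a = (A_s − A'_s) f_y/(0.85 f'_c b) = (8.05 − 1.24) × 60/(0.85 × 3.5 × 13.1) = 10.484 in.
c = a/β₁ = 10.484/0.85 = 12.334 in; ε'_s = 0.003(c − d')/c = 0.0023 ≥ ε_y = 0.0021, so the compression steel yields.
M_n = (A_s − A'_s) f_y (d − a/2) + A'_s f_y (d − d') = 408.6 × (30.6 − 5.242) + 74.4 × (30.6 − 2.9) = 10361.3 + 2060.9 = 12422.2 kip·in.

M_n ≈ 12400 kip·in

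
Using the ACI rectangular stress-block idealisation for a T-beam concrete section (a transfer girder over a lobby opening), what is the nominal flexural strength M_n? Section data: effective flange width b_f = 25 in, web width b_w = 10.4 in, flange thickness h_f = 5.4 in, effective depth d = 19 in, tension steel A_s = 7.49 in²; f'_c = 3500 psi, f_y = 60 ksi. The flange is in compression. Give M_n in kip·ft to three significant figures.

M_n ≈ 597 kip·ft

Tension: T = A_s f_y = 7.49 × 60 = 449.4 kips.
Try a within the flange: a = T/(0.85 f'_c b_f) = 449.4/(0.85 × 3.5 × 25) = 6.042 in.
a = 6.042 > h_f = 5.4 in: the block extends into the web. Split into flange-overhang and web parts.
C_f = 0.85 f'_c (b_f − b_w) h_f = 0.85 × 3.5 × (25 − 10.4) × 5.4 = 234.5 kips.
Remaining web compression depth: a_w = (T − C_f)/(0.85 f'_c b_w) = (449.4 − 234.5)/(0.85 × 3.5 × 10.4) = 6.946 in.
M_n = C_f(d − h_f/2) + (T − C_f)(d − a_w/2) = 234.5 × (19 − 2.7) + 214.9 × (19 − 3.473) = 3822.4 + 3336.8 = 7159.2 kip·in.
M_n = 7159.2/12 = 596.60 kip·ft.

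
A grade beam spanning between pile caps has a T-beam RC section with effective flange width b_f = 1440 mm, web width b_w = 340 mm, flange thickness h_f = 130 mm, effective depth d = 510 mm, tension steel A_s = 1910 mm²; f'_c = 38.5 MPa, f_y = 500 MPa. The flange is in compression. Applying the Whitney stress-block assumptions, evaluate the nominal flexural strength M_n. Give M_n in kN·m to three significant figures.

M_n ≈ 477 kN·m

Tension: T = A_s f_y = 1910 × 500 = 955000 N.
Try a within the flange: a = T/(0.85 f'_c b_f) = 955000/(0.85 × 38.5 × 1440) = 20.27 mm.
Since a = 20.27 ≤ h_f = 130 mm, the stress block lies entirely in the flange; analyse as a rectangular beam of width b_f.
M_n = T(d − a/2) = 955000 × (510 − 10.135) = 477.37 × 10⁶ N·mm.
M_n = 477.37 kN·m.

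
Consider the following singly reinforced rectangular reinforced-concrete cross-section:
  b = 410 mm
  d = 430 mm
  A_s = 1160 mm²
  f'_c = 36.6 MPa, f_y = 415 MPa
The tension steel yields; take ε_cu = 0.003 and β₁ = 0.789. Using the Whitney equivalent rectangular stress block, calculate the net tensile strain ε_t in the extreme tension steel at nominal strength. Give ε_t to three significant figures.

a = A_s f_y/(0.85 f'_c b) = 37.74 mm.
β₁ = 0.789, so c = a/β₁ = 37.74/0.789 = 47.83 mm.
From the linear strain diagram with ε_cu = 0.003: ε_t = 0.003 (d − c)/c = 0.003 × (430 − 47.83)/47.83 = 0.0240.
Since ε_t ≥ 0.005, the section is tension-controlled.

ε_t ≈ 0.0240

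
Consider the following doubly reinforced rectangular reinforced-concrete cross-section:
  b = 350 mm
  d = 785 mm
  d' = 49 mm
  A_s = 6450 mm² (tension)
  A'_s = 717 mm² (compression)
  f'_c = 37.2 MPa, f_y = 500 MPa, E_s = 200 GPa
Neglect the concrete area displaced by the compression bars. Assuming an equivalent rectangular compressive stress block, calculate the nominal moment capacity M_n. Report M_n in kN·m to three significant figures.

Assume both tension and compression steel yield.
Net tension couple steel: A_s − A'_s = 5733 mm².
a = (A_s − A'_s) f_y / (0.85 f'_c b) = 2866500/(0.85 × 37.2 × 350) = 259.01 mm.
c = a/β₁ = 259.01/0.784 = 330.37 mm; ε'_s = 0.003(c − d')/c = 0.0026 ≥ f_y/E_s = 0.0025, so compression steel does yield.
M_n = (A_s − A'_s) f_y (d − a/2) + A'_s f_y (d − d') = [2866500 × (785 − 129.505) + 358500 × (785 − 49)] × 10⁻⁶ = 1878.98 + 263.86 = 2142.84 kN·m.

M_n ≈ 2140 kN·m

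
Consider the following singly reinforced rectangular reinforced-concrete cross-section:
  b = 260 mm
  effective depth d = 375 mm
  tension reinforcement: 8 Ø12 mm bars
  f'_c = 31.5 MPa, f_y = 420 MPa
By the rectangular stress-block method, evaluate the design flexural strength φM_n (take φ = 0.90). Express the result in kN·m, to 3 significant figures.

A_s = 8 × 113 = 904 mm².
T = A_s f_y = 904 × 420 = 379680 N = 379.68 kN.
From C = T: a = T/(0.85 f'_c b) = 379680/(0.85 × 31.5 × 260) = 54.54 mm.
M_n = T(d − a/2) = 379.68 kN × (375 − 27.27) mm = 132.03 kN·m.
φM_n = 0.90 × 132.03 = 118.83 kN·m.

φM_n ≈ 119 kN·m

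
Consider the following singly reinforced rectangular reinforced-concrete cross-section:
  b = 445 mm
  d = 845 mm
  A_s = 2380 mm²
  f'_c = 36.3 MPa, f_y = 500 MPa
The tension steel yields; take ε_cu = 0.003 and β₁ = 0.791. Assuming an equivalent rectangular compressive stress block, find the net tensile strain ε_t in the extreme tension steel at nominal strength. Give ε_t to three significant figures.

a = A_s f_y/(0.85 f'_c b) = 86.67 mm.
β₁ = 0.791, so c = a/β₁ = 86.67/0.791 = 109.57 mm.
From the linear strain diagram with ε_cu = 0.003: ε_t = 0.003 (d − c)/c = 0.003 × (845 − 109.57)/109.57 = 0.0201.
Since ε_t ≥ 0.005, the section is tension-controlled.

ε_t ≈ 0.0201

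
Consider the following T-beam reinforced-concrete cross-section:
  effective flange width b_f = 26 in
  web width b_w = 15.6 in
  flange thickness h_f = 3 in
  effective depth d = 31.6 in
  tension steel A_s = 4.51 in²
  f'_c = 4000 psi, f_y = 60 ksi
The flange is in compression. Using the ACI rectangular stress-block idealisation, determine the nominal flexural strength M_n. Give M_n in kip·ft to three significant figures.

Tension: T = A_s f_y = 4.51 × 60 = 270.6 kips.
Try a within the flange: a = T/(0.85 f'_c b_f) = 270.6/(0.85 × 4 × 26) = 3.061 in.
a = 3.061 > h_f = 3 in: the block extends into the web. Split into flange-overhang and web parts.
C_f = 0.85 f'_c (b_f − b_w) h_f = 0.85 × 4 × (26 − 15.6) × 3 = 106.1 kips.
Remaining web compression depth: a_w = (T − C_f)/(0.85 f'_c b_w) = (270.6 − 106.1)/(0.85 × 4 × 15.6) = 3.101 in.
M_n = C_f(d − h_f/2) + (T − C_f)(d − a_w/2) = 106.1 × (31.6 − 1.5) + 164.5 × (31.6 − 1.5505) = 3193.6 + 4943.1 = 8136.7 kip·in.
M_n = 8136.7/12 = 678.06 kip·ft.

M_n ≈ 678 kip·ft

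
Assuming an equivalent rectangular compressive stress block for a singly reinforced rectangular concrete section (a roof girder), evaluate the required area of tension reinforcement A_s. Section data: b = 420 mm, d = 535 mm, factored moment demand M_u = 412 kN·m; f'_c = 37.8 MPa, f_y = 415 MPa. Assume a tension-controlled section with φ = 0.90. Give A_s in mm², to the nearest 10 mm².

M_n = M_u/φ = 412/0.90 = 457.778 kN·m.
With M_n = 0.85 f'_c a b (d − a/2), solve the quadratic for a:
a = d − √(d² − 2M_n/(0.85 f'_c b)) = 535 − √(535² − 2 × 457.778×10⁶/(0.85 × 37.8 × 420)) = 67.69 mm.
A_s = 0.85 f'_c a b / f_y = 0.85 × 37.8 × 67.69 × 420 / 415 = 2201.1 mm².

A_s ≈ 2200 mm²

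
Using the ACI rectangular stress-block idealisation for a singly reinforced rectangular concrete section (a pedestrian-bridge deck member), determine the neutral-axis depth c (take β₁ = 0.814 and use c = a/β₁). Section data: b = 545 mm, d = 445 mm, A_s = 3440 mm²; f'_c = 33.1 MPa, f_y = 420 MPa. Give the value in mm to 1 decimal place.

c ≈ 115.8 mm

T = A_s f_y = 3440 × 420 = 1444800 N = 1444.8 kN.
Setting C = 0.85 f'_c a b equal to T: a = 1444800/(0.85 × 33.1 × 545) = 94.225 mm.
With β₁ = 0.814, c = a/β₁ = 94.225/0.814 = 115.8 mm.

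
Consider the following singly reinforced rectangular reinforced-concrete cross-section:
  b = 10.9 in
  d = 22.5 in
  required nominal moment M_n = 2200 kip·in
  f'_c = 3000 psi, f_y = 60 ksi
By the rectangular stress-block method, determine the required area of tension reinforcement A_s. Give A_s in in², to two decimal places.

A_s ≈ 1.78 in²

From M_n = 0.85 f'_c a b (d − a/2):
a = d − √(d² − 2M_n/(0.85 f'_c b)) = 22.5 − √(22.5² − 2 × 2200/(0.85 × 3 × 10.9)) = 3.847 in.
A_s = 0.85 f'_c a b / f_y = 0.85 × 3 × 3.847 × 10.9 / 60 = 1.782 in².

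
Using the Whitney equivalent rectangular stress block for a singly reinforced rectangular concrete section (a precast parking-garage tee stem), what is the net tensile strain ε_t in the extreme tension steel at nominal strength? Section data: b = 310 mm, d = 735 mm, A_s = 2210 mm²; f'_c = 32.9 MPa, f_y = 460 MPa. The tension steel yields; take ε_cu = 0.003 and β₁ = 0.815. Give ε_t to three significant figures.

ε_t ≈ 0.0123

a = A_s f_y/(0.85 f'_c b) = 117.27 mm.
β₁ = 0.815, so c = a/β₁ = 117.27/0.815 = 143.89 mm.
From the linear strain diagram with ε_cu = 0.003: ε_t = 0.003 (d − c)/c = 0.003 × (735 − 143.89)/143.89 = 0.0123.
Since ε_t ≥ 0.005, the section is tension-controlled.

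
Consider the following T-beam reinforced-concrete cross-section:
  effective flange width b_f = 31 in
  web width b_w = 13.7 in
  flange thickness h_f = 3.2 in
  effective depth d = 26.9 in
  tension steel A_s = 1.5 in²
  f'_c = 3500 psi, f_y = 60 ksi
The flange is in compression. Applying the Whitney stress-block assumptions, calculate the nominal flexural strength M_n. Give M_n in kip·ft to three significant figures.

M_n ≈ 198 kip·ft

Tension: T = A_s f_y = 1.5 × 60 = 90 kips.
Try a within the flange: a = T/(0.85 f'_c b_f) = 90/(0.85 × 3.5 × 31) = 0.976 in.
Since a = 0.976 ≤ h_f = 3.2 in, the stress block lies entirely in the flange; analyse as a rectangular beam of width b_f.
M_n = T(d − a/2) = 90 × (26.9 − 0.488) = 2377.1 kip·in.
M_n = 2377.1/12 = 198.09 kip·ft.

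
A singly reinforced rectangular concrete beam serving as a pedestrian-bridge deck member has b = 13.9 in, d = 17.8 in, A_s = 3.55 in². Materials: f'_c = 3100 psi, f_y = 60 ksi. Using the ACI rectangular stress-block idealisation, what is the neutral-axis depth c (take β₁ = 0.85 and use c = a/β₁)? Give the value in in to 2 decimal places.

c ≈ 6.84 in

T = A_s f_y = 3.55 × 60 = 213 kips.
a = T/(0.85 f'_c b) = 213/(0.85 × 3.1 × 13.9) = 5.8155 in.
With β₁ = 0.85, c = a/β₁ = 5.8155/0.85 = 6.84 in.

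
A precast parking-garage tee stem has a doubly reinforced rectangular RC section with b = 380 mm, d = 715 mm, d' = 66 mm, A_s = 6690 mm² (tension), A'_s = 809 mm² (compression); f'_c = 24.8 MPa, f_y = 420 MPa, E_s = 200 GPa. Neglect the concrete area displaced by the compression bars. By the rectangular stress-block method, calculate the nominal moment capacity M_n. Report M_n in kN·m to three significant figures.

M_n ≈ 1610 kN·m

Assume both tension and compression steel yield.
Net tension couple steel: A_s − A'_s = 5881 mm².
a = (A_s − A'_s) f_y / (0.85 f'_c b) = 2470020/(0.85 × 24.8 × 380) = 308.35 mm.
c = a/β₁ = 308.35/0.85 = 362.76 mm; ε'_s = 0.003(c − d')/c = 0.0025 ≥ f_y/E_s = 0.0021, so compression steel does yield.
M_n = (A_s − A'_s) f_y (d − a/2) + A'_s f_y (d − d') = [2470020 × (715 − 154.175) + 339780 × (715 − 66)] × 10⁻⁶ = 1385.25 + 220.52 = 1605.77 kN·m.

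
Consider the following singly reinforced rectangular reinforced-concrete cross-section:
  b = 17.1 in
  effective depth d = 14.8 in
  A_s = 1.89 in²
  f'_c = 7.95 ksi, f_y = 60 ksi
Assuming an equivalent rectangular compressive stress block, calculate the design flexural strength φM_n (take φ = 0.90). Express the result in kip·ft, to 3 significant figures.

φM_n ≈ 122 kip·ft

T = A_s f_y = 1.89 × 60 = 113.4 kips.
a = T/(0.85 f'_c b) = 113.4/(0.85 × 7.95 × 17.1) = 0.981 in.
M_n = T(d − a/2) = 113.4 × (14.8 − 0.4905) = 1622.7 kip·in = 1622.7/12 = 135.23 kip·ft.
φM_n = 0.90 × 135.23 = 121.71 kip·ft.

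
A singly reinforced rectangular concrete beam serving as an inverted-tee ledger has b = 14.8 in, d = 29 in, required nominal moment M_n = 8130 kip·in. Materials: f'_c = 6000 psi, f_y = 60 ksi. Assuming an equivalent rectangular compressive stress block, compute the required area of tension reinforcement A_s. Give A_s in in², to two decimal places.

From M_n = 0.85 f'_c a b (d − a/2):
a = d − √(d² − 2M_n/(0.85 f'_c b)) = 29 − √(29² − 2 × 8130/(0.85 × 6 × 14.8)) = 3.988 in.
A_s = 0.85 f'_c a b / f_y = 0.85 × 6 × 3.988 × 14.8 / 60 = 5.017 in².

A_s ≈ 5.02 in²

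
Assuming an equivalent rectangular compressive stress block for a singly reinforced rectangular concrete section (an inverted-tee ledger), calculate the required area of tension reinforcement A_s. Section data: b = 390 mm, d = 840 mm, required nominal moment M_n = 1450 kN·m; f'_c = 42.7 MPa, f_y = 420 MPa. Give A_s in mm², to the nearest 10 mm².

With M_n = 0.85 f'_c a b (d − a/2), solve the quadratic for a:
a = d − √(d² − 2M_n/(0.85 f'_c b)) = 840 − √(840² − 2 × 1450×10⁶/(0.85 × 42.7 × 390)) = 132.38 mm.
A_s = 0.85 f'_c a b / f_y = 0.85 × 42.7 × 132.38 × 390 / 420 = 4461.5 mm².

A_s ≈ 4460 mm²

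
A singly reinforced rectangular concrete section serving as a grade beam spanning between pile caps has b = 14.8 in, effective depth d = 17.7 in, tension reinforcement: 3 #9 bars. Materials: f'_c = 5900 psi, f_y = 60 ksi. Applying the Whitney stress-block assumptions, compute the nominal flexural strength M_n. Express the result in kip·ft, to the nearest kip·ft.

A_s = 3 × 1 = 3 in².
T = A_s f_y = 3 × 60 = 180 kips.
a = T/(0.85 f'_c b) = 180/(0.85 × 5.9 × 14.8) = 2.425 in.
M_n = T(d − a/2) = 180 × (17.7 − 1.2125) = 2967.8 kip·in = 2967.8/12 = 247.32 kip·ft.

M_n ≈ 247 kip·ft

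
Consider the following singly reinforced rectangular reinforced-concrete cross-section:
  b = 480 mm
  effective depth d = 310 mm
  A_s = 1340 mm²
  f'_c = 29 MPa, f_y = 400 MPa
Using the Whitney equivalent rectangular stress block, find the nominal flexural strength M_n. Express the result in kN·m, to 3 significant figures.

T = A_s f_y = 1340 × 400 = 536000 N = 536 kN.
From C = T: a = T/(0.85 f'_c b) = 536000/(0.85 × 29 × 480) = 45.30 mm.
M_n = T(d − a/2) = 536 kN × (310 − 22.65) mm = 154.02 kN·m.

M_n ≈ 154 kN·m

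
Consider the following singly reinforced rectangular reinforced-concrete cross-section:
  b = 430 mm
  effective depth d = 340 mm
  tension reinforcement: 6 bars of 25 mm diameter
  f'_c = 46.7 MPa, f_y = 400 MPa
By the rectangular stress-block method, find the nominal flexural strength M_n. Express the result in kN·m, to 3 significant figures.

M_n ≈ 360 kN·m

A_s = 6 × 491 = 2946 mm².
T = A_s f_y = 2946 × 400 = 1178400 N = 1178.4 kN.
From C = T: a = T/(0.85 f'_c b) = 1178400/(0.85 × 46.7 × 430) = 69.04 mm.
M_n = T(d − a/2) = 1178.4 kN × (340 − 34.52) mm = 359.98 kN·m.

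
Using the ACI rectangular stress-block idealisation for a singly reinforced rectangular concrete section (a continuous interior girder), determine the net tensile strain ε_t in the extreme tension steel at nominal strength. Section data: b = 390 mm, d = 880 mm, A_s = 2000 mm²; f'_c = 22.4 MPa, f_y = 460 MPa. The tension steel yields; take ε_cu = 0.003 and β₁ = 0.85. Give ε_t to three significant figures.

ε_t ≈ 0.0151

a = A_s f_y/(0.85 f'_c b) = 123.90 mm.
β₁ = 0.85, so c = a/β₁ = 123.90/0.85 = 145.76 mm.
From the linear strain diagram with ε_cu = 0.003: ε_t = 0.003 (d − c)/c = 0.003 × (880 − 145.76)/145.76 = 0.0151.
Since ε_t ≥ 0.005, the section is tension-controlled.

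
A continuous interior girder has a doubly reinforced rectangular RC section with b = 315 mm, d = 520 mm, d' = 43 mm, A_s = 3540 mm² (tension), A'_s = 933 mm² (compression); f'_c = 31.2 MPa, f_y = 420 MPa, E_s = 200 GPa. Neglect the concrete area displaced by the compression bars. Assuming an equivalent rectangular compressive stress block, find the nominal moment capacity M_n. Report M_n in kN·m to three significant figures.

M_n ≈ 685 kN·m

Assume both tension and compression steel yield.
Net tension couple steel: A_s − A'_s = 2607 mm².
a = (A_s − A'_s) f_y / (0.85 f'_c b) = 1094940/(0.85 × 31.2 × 315) = 131.07 mm.
c = a/β₁ = 131.07/0.827 = 158.49 mm; ε'_s = 0.003(c − d')/c = 0.0022 ≥ f_y/E_s = 0.0021, so compression steel does yield.
M_n = (A_s − A'_s) f_y (d − a/2) + A'_s f_y (d − d') = [1094940 × (520 − 65.535) + 391860 × (520 − 43)] × 10⁻⁶ = 497.61 + 186.92 = 684.53 kN·m.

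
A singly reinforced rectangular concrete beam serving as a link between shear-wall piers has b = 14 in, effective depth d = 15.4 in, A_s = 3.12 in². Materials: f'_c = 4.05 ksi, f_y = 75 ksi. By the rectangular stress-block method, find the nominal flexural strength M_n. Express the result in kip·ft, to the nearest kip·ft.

T = A_s f_y = 3.12 × 75 = 234 kips.
a = T/(0.85 f'_c b) = 234/(0.85 × 4.05 × 14) = 4.855 in.
M_n = T(d − a/2) = 234 × (15.4 − 2.4275) = 3035.6 kip·in = 3035.6/12 = 252.97 kip·ft.

M_n ≈ 253 kip·ft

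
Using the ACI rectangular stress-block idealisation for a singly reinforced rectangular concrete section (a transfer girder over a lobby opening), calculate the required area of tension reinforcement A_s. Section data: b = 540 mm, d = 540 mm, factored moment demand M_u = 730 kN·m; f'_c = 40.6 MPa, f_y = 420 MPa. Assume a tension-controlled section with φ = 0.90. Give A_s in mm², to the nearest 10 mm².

A_s ≈ 3890 mm²

M_n = M_u/φ = 730/0.90 = 811.111 kN·m.
With M_n = 0.85 f'_c a b (d − a/2), solve the quadratic for a:
a = d − √(d² − 2M_n/(0.85 f'_c b)) = 540 − √(540² − 2 × 811.111×10⁶/(0.85 × 40.6 × 540)) = 87.73 mm.
A_s = 0.85 f'_c a b / f_y = 0.85 × 40.6 × 87.73 × 540 / 420 = 3892.6 mm².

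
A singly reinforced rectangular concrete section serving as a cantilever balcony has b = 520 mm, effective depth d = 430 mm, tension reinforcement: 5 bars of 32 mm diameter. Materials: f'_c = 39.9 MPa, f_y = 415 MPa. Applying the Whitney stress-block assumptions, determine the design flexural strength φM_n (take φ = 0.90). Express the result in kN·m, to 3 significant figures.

φM_n ≈ 575 kN·m

A_s = 5 × 804 = 4020 mm².
T = A_s f_y = 4020 × 415 = 1668300 N = 1668.3 kN.
From C = T: a = T/(0.85 f'_c b) = 1668300/(0.85 × 39.9 × 520) = 94.60 mm.
M_n = T(d − a/2) = 1668.3 kN × (430 − 47.3) mm = 638.46 kN·m.
φM_n = 0.90 × 638.46 = 574.61 kN·m.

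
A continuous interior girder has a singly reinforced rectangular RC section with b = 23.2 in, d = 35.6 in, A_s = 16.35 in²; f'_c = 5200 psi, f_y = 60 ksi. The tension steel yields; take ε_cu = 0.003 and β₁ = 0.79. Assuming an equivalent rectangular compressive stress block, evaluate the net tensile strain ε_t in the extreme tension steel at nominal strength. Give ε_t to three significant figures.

ε_t ≈ 0.00582

a = A_s f_y/(0.85 f'_c b) = 9.567 in.
β₁ = 0.79, so c = a/β₁ = 9.567/0.79 = 12.110 in.
From the linear strain diagram with ε_cu = 0.003: ε_t = 0.003 (d − c)/c = 0.003 × (35.6 − 12.110)/12.110 = 0.00582.
Since ε_t ≥ 0.005, the section is tension-controlled.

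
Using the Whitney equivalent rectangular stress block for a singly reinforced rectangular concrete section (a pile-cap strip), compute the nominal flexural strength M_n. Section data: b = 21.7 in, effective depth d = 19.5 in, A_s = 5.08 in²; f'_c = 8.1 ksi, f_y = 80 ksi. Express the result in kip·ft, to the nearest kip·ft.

M_n ≈ 614 kip·ft

T = A_s f_y = 5.08 × 80 = 406.4 kips.
a = T/(0.85 f'_c b) = 406.4/(0.85 × 8.1 × 21.7) = 2.720 in.
M_n = T(d − a/2) = 406.4 × (19.5 − 1.36) = 7372.1 kip·in = 7372.1/12 = 614.34 kip·ft.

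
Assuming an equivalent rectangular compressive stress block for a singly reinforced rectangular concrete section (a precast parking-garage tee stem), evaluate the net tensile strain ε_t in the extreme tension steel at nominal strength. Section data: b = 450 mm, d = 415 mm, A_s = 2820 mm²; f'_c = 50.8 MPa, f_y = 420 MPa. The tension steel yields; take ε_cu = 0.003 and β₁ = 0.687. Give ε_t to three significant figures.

ε_t ≈ 0.0110

a = A_s f_y/(0.85 f'_c b) = 60.95 mm.
β₁ = 0.687, so c = a/β₁ = 60.95/0.687 = 88.72 mm.
From the linear strain diagram with ε_cu = 0.003: ε_t = 0.003 (d − c)/c = 0.003 × (415 − 88.72)/88.72 = 0.0110.
Since ε_t ≥ 0.005, the section is tension-controlled.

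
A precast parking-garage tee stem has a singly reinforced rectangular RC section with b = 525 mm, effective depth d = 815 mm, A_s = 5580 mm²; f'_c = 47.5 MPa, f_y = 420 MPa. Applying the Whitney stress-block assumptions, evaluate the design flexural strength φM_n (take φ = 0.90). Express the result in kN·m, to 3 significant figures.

T = A_s f_y = 5580 × 420 = 2343600 N = 2343.6 kN.
From C = T: a = T/(0.85 f'_c b) = 2343600/(0.85 × 47.5 × 525) = 110.56 mm.
M_n = T(d − a/2) = 2343.6 kN × (815 − 55.28) mm = 1780.48 kN·m.
φM_n = 0.90 × 1780.48 = 1602.43 kN·m.

φM_n ≈ 1600 kN·m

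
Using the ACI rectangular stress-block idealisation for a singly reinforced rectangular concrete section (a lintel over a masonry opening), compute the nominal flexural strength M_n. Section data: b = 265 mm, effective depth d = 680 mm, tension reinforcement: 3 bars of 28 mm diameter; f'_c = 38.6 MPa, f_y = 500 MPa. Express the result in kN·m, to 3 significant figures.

A_s = 3 × 616 = 1848 mm².
T = A_s f_y = 1848 × 500 = 924000 N = 924 kN.
From C = T: a = T/(0.85 f'_c b) = 924000/(0.85 × 38.6 × 265) = 106.27 mm.
M_n = T(d − a/2) = 924 kN × (680 − 53.135) mm = 579.22 kN·m.

M_n ≈ 579 kN·m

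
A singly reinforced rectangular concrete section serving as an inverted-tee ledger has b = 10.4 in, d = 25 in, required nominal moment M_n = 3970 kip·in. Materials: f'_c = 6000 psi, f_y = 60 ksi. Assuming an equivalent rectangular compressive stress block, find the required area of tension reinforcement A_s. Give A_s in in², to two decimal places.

From M_n = 0.85 f'_c a b (d − a/2):
a = d − √(d² − 2M_n/(0.85 f'_c b)) = 25 − √(25² − 2 × 3970/(0.85 × 6 × 10.4)) = 3.199 in.
A_s = 0.85 f'_c a b / f_y = 0.85 × 6 × 3.199 × 10.4 / 60 = 2.828 in².

A_s ≈ 2.83 in²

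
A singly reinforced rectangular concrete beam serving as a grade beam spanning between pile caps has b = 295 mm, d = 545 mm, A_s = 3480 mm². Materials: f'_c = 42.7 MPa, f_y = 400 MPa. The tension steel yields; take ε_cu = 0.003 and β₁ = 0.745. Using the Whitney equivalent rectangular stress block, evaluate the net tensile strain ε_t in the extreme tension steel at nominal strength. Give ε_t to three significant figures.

a = A_s f_y/(0.85 f'_c b) = 130.01 mm.
β₁ = 0.745, so c = a/β₁ = 130.01/0.745 = 174.51 mm.
From the linear strain diagram with ε_cu = 0.003: ε_t = 0.003 (d − c)/c = 0.003 × (545 − 174.51)/174.51 = 0.00637.
Since ε_t ≥ 0.005, the section is tension-controlled.

ε_t ≈ 0.00637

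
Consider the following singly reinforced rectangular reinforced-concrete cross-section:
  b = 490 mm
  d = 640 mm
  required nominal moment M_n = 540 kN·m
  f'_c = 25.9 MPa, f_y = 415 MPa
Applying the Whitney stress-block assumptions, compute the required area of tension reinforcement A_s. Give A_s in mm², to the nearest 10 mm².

A_s ≈ 2180 mm²

With M_n = 0.85 f'_c a b (d − a/2), solve the quadratic for a:
a = d − √(d² − 2M_n/(0.85 f'_c b)) = 640 − √(640² − 2 × 540×10⁶/(0.85 × 25.9 × 490)) = 83.69 mm.
A_s = 0.85 f'_c a b / f_y = 0.85 × 25.9 × 83.69 × 490 / 415 = 2175.4 mm².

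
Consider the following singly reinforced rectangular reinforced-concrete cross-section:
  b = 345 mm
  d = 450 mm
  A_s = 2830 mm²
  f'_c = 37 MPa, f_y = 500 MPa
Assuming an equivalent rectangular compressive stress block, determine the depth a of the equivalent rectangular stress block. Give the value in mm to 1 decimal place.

T = A_s f_y = 2830 × 500 = 1415000 N = 1415 kN.
Setting C = 0.85 f'_c a b equal to T: a = 1415000/(0.85 × 37 × 345) = 130.4 mm.

a ≈ 130.4 mm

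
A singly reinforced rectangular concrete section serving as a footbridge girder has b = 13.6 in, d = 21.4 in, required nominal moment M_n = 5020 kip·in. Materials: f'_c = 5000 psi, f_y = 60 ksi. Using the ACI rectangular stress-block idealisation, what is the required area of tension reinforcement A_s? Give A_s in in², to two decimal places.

A_s ≈ 4.37 in²

From M_n = 0.85 f'_c a b (d − a/2):
a = d − √(d² − 2M_n/(0.85 f'_c b)) = 21.4 − √(21.4² − 2 × 5020/(0.85 × 5 × 13.6)) = 4.540 in.
A_s = 0.85 f'_c a b / f_y = 0.85 × 5 × 4.540 × 13.6 / 60 = 4.374 in².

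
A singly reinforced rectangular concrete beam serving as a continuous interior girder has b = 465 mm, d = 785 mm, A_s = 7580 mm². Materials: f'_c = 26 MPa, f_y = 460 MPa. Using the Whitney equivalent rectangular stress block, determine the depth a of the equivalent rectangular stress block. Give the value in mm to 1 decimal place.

a ≈ 339.3 mm

T = A_s f_y = 7580 × 460 = 3486800 N = 3486.8 kN.
Setting C = 0.85 f'_c a b equal to T: a = 3486800/(0.85 × 26 × 465) = 339.3 mm.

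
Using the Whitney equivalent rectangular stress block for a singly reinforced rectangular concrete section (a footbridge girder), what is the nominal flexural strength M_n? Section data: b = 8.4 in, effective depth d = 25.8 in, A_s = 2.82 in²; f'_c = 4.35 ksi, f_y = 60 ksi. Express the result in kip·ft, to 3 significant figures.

M_n ≈ 325 kip·ft

T = A_s f_y = 2.82 × 60 = 169.2 kips.
a = T/(0.85 f'_c b) = 169.2/(0.85 × 4.35 × 8.4) = 5.448 in.
M_n = T(d − a/2) = 169.2 × (25.8 − 2.724) = 3904.5 kip·in = 3904.5/12 = 325.38 kip·ft.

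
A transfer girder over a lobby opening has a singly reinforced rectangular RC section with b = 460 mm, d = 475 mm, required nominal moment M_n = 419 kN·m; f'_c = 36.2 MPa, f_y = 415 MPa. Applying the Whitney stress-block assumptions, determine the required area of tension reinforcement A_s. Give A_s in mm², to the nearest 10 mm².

A_s ≈ 2290 mm²

With M_n = 0.85 f'_c a b (d − a/2), solve the quadratic for a:
a = d − √(d² − 2M_n/(0.85 f'_c b)) = 475 − √(475² − 2 × 419×10⁶/(0.85 × 36.2 × 460)) = 67.05 mm.
A_s = 0.85 f'_c a b / f_y = 0.85 × 36.2 × 67.05 × 460 / 415 = 2286.8 mm².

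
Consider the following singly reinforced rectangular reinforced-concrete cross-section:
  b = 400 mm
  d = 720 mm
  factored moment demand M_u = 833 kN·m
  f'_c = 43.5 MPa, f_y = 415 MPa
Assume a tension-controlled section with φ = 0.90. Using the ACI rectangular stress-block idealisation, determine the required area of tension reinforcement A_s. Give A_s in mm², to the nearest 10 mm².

A_s ≈ 3310 mm²

M_n = M_u/φ = 833/0.90 = 925.556 kN·m.
With M_n = 0.85 f'_c a b (d − a/2), solve the quadratic for a:
a = d − √(d² − 2M_n/(0.85 f'_c b)) = 720 − √(720² − 2 × 925.556×10⁶/(0.85 × 43.5 × 400)) = 92.91 mm.
A_s = 0.85 f'_c a b / f_y = 0.85 × 43.5 × 92.91 × 400 / 415 = 3311.2 mm².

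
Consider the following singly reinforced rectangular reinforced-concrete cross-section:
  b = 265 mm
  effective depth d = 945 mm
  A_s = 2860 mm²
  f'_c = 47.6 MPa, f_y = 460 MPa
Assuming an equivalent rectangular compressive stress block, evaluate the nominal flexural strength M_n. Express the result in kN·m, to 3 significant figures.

M_n ≈ 1160 kN·m

T = A_s f_y = 2860 × 460 = 1315600 N = 1315.6 kN.
From C = T: a = T/(0.85 f'_c b) = 1315600/(0.85 × 47.6 × 265) = 122.70 mm.
M_n = T(d − a/2) = 1315.6 kN × (945 − 61.35) mm = 1162.53 kN·m.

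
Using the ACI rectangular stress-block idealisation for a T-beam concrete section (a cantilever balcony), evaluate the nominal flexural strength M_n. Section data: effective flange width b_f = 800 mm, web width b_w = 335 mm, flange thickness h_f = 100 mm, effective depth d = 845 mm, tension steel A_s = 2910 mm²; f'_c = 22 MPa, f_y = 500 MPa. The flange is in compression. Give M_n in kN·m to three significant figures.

M_n ≈ 1160 kN·m

Tension: T = A_s f_y = 2910 × 500 = 1455000 N.
Try a within the flange: a = T/(0.85 f'_c b_f) = 1455000/(0.85 × 22 × 800) = 97.26 mm.
Since a = 97.26 ≤ h_f = 100 mm, the stress block lies entirely in the flange; analyse as a rectangular beam of width b_f.
M_n = T(d − a/2) = 1455000 × (845 − 48.63) = 1158.72 × 10⁶ N·mm.
M_n = 1158.72 kN·m.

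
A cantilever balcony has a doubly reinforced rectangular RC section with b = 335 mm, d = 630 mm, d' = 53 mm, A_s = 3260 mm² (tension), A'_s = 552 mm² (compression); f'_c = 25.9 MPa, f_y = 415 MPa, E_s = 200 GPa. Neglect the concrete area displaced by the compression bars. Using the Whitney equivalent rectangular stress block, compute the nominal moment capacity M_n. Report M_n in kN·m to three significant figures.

Assume both tension and compression steel yield.
Net tension couple steel: A_s − A'_s = 2708 mm².
a = (A_s − A'_s) f_y / (0.85 f'_c b) = 1123820/(0.85 × 25.9 × 335) = 152.38 mm.
c = a/β₁ = 152.38/0.85 = 179.27 mm; ε'_s = 0.003(c − d')/c = 0.0021 ≥ f_y/E_s = 0.0021, so compression steel does yield.
M_n = (A_s − A'_s) f_y (d − a/2) + A'_s f_y (d − d') = [1123820 × (630 − 76.19) + 229080 × (630 − 53)] × 10⁻⁶ = 622.38 + 132.18 = 754.56 kN·m.

M_n ≈ 755 kN·m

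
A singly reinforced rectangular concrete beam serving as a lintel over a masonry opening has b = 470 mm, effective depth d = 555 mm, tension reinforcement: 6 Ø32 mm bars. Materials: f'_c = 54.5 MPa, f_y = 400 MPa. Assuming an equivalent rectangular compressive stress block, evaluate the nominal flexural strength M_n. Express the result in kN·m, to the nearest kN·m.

M_n ≈ 985 kN·m

A_s = 6 × 804 = 4824 mm².
T = A_s f_y = 4824 × 400 = 1929600 N = 1929.6 kN.
From C = T: a = T/(0.85 f'_c b) = 1929600/(0.85 × 54.5 × 470) = 88.62 mm.
M_n = T(d − a/2) = 1929.6 kN × (555 − 44.31) mm = 985.43 kN·m.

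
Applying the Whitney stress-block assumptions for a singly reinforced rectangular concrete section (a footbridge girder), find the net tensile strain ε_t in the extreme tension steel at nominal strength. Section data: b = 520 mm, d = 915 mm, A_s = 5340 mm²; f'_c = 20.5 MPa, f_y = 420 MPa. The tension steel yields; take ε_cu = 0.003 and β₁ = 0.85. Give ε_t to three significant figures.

ε_t ≈ 0.00643

a = A_s f_y/(0.85 f'_c b) = 247.52 mm.
β₁ = 0.85, so c = a/β₁ = 247.52/0.85 = 291.20 mm.
From the linear strain diagram with ε_cu = 0.003: ε_t = 0.003 (d − c)/c = 0.003 × (915 − 291.20)/291.20 = 0.00643.
Since ε_t ≥ 0.005, the section is tension-controlled.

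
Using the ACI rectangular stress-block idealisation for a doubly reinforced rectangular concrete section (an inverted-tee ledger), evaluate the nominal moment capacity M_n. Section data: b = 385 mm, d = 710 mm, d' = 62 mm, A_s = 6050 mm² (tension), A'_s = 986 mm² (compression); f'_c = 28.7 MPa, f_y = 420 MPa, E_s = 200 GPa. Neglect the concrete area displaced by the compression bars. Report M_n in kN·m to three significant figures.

Assume both tension and compression steel yield.
Net tension couple steel: A_s − A'_s = 5064 mm².
a = (A_s − A'_s) f_y / (0.85 f'_c b) = 2126880/(0.85 × 28.7 × 385) = 226.45 mm.
c = a/β₁ = 226.45/0.845 = 267.99 mm; ε'_s = 0.003(c − d')/c = 0.0023 ≥ f_y/E_s = 0.0021, so compression steel does yield.
M_n = (A_s − A'_s) f_y (d − a/2) + A'_s f_y (d − d') = [2126880 × (710 − 113.225) + 414120 × (710 − 62)] × 10⁻⁶ = 1269.27 + 268.35 = 1537.62 kN·m.

M_n ≈ 1540 kN·m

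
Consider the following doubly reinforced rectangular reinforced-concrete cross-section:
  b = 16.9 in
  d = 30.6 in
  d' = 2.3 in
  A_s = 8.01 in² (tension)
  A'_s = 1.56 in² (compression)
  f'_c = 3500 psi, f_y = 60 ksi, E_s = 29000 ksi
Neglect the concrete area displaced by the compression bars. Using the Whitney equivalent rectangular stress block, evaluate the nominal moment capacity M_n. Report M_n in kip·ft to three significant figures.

M_n ≈ 1080 kip·ft

Assume both steels yield.
a = (A_s − A'_s) f_y/(0.85 f'_c b) = (8.01 − 1.56) × 60/(0.85 × 3.5 × 16.9) = 7.697 in.
c = a/β₁ = 7.697/0.85 = 9.055 in; ε'_s = 0.003(c − d')/c = 0.0022 ≥ ε_y = 0.0021, so the compression steel yields.
M_n = (A_s − A'_s) f_y (d − a/2) + A'_s f_y (d − d') = 387 × (30.6 − 3.8485) + 93.6 × (30.6 − 2.3) = 10352.8 + 2648.9 = 13001.7 kip·in = 13001.7/12 = 1083.48 kip·ft.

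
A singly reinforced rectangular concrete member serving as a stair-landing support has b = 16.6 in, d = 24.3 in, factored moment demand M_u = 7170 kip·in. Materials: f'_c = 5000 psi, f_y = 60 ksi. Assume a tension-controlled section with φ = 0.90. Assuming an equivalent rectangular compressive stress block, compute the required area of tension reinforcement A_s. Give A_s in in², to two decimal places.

M_n = M_u/φ = 7170/0.90 = 7966.67 kip·in.
From M_n = 0.85 f'_c a b (d − a/2):
a = d − √(d² − 2M_n/(0.85 f'_c b)) = 24.3 − √(24.3² − 2 × 7966.67/(0.85 × 5 × 16.6)) = 5.204 in.
A_s = 0.85 f'_c a b / f_y = 0.85 × 5 × 5.204 × 16.6 / 60 = 6.119 in².

A_s ≈ 6.12 in²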